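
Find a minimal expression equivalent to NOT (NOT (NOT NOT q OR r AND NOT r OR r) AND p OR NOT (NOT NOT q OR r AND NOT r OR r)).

q OR r

NOT (NOT (NOT NOT q OR r AND NOT r OR r) AND p OR NOT (NOT NOT q OR r AND NOT r OR r))
= NOT NOT (NOT NOT q OR r AND NOT r OR r)
= NOT NOT (NOT NOT q OR r)
= NOT NOT (q OR r)
= q OR r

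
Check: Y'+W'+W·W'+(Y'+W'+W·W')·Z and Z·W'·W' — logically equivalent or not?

No

E1: Y'+W'+W·W'+(Y'+W'+W·W')·Z
    = Y'+W'+W·W'
    = Y'+W'
E2: Z·W'·W'
    = Z·W'
These differ: at W=0, Y=0, Z=0, E1 = 1 but E2 = 0.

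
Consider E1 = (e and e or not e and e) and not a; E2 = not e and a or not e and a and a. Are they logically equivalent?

No

E1: (e and e or not e and e) and not a
    = e and not a   (distribution)
E2: not e and a or not e and a and a
    = not e and a   (absorption)
These differ: at a=1, e=0, E1 = 0 but E2 = 1.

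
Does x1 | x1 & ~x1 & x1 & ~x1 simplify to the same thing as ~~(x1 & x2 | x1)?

E1: x1 | x1 & ~x1 & x1 & ~x1
    = x1 | x1 & ~x1   [idempotence]
    = x1   [complement / identity]
E2: ~~(x1 & x2 | x1)
    = ~~x1   [absorption]
    = x1   [double negation]
Both reduce to x1, so they are equivalent.

Yes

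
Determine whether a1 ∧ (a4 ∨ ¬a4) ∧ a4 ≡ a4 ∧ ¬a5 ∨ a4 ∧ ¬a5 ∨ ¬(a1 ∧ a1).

E1: a1 ∧ (a4 ∨ ¬a4) ∧ a4
    = a1 ∧ a4   — complement / identity
E2: a4 ∧ ¬a5 ∨ a4 ∧ ¬a5 ∨ ¬(a1 ∧ a1)
    = a4 ∧ ¬a5 ∨ ¬(a1 ∧ a1)   — idempotence
    = a4 ∧ ¬a5 ∨ ¬a1   — idempotence
These differ: at a1=0, a4=1, a5=0, E1 = 0 but E2 = 1.

No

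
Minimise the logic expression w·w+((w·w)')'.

w·w+((w·w)')'
= w·w+w·w   (double negation)
= w·w   (idempotence)
= w   (idempotence)

w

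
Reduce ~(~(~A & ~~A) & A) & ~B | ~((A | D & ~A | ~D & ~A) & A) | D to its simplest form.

~(~(~A & ~~A) & A) & ~B | ~((A | D & ~A | ~D & ~A) & A) | D
= ~(~(~A & ~~A) & A) & ~B | ~((A | ~A) & A) | D   (distribution)
= ~((A | ~A) & A) & ~B | ~((A | ~A) & A) | D   (De Morgan)
= ~((A | ~A) & A) | D   (absorption)
= ~A | D   (complement / identity)

~A | D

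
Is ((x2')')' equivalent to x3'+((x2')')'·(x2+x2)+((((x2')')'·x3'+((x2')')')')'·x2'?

E1: ((x2')')'
    = x2'
E2: x3'+((x2')')'·(x2+x2)+((((x2')')'·x3'+((x2')')')')'·x2'
    = x3'+((x2')')'·x2+((((x2')')'·x3'+((x2')')')')'·x2'
    = x3'+((x2')')'·x2+((((x2')')')')'·x2'
    = x3'+((x2')')'·x2+((x2')')'·x2'
    = x3'+((x2')')'
    = x3'+x2'
These differ: at x2=1, x3=0, E1 = 0 but E2 = 1.

No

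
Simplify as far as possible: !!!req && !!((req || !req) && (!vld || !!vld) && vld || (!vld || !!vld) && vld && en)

!req && vld

!!!req && !!((req || !req) && (!vld || !!vld) && vld || (!vld || !!vld) && vld && en)
= !!!req && !!((!vld || !!vld) && vld || (!vld || !!vld) && vld && en)   [complement / identity]
= !req && !!((!vld || !!vld) && vld || (!vld || !!vld) && vld && en)   [double negation]
= !req && !!((!vld || !!vld) && vld)   [absorption]
= !req && !!((!vld || vld) && vld)   [double negation]
= !req && !!vld   [complement / identity]
= !req && vld   [double negation]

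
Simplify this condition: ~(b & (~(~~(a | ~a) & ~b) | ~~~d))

~b

~(b & (~(~~(a | ~a) & ~b) | ~~~d))
= ~(b & (~((a | ~a) & ~b) | ~~~d))   (double negation)
= ~(b & (~((a | ~a) & ~b) | ~d))   (double negation)
= ~(b & (~~b | ~d))   (complement / identity)
= ~(b & (b | ~d))   (double negation)
= ~b   (absorption)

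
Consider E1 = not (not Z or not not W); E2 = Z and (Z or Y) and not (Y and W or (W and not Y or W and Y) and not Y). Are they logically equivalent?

E1: not (not Z or not not W)
    = Z and not W
E2: Z and (Z or Y) and not (Y and W or (W and not Y or W and Y) and not Y)
    = Z and (Z or Y) and not (Y and W or W and not Y)
    = Z and (Z or Y) and not W
    = Z and not W
Both reduce to Z and not W, so they are equivalent.

Yes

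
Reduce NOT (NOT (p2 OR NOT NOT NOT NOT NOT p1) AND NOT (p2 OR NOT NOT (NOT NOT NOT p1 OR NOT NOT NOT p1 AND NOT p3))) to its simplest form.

p2 OR NOT p1

NOT (NOT (p2 OR NOT NOT NOT NOT NOT p1) AND NOT (p2 OR NOT NOT (NOT NOT NOT p1 OR NOT NOT NOT p1 AND NOT p3)))
= NOT (NOT (p2 OR NOT NOT NOT NOT NOT p1) AND NOT (p2 OR NOT NOT NOT NOT NOT p1))   — absorption
= p2 OR NOT NOT NOT NOT NOT p1 OR p2 OR NOT NOT NOT NOT NOT p1   — De Morgan
= p2 OR NOT NOT NOT NOT NOT p1   — idempotence
= p2 OR NOT NOT NOT p1   — double negation
= p2 OR NOT p1   — double negation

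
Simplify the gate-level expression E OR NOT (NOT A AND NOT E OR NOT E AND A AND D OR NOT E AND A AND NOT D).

E

E OR NOT (NOT A AND NOT E OR NOT E AND A AND D OR NOT E AND A AND NOT D)
= E OR NOT (NOT A AND NOT E OR NOT E AND A)
= E OR NOT NOT E
= E OR E
= E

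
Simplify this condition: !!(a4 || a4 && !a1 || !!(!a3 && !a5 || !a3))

!!(a4 || a4 && !a1 || !!(!a3 && !a5 || !a3))
= !!(a4 || a4 && !a1 || !!!a3)   — absorption
= !!(a4 || !!!a3)   — absorption
= a4 || !!!a3   — double negation
= a4 || !a3   — double negation

a4 || !a3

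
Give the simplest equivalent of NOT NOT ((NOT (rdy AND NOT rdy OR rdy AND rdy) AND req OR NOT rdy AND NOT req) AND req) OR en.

NOT rdy AND req OR en

NOT NOT ((NOT (rdy AND NOT rdy OR rdy AND rdy) AND req OR NOT rdy AND NOT req) AND req) OR en
= NOT NOT ((NOT rdy AND req OR NOT rdy AND NOT req) AND req) OR en   — distribution
= NOT NOT (NOT rdy AND req) OR en   — distribution
= NOT rdy AND req OR en   — double negation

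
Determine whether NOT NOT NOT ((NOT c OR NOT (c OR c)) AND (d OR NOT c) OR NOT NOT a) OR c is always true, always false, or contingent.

NOT NOT NOT ((NOT c OR NOT (c OR c)) AND (d OR NOT c) OR NOT NOT a) OR c
= NOT NOT NOT ((NOT c OR NOT c) AND (d OR NOT c) OR NOT NOT a) OR c   [idempotence]
= NOT NOT NOT (NOT c AND d OR NOT c OR NOT NOT a) OR c   [distribution]
= NOT NOT NOT (NOT c OR NOT NOT a) OR c   [absorption]
= NOT (NOT c OR NOT NOT a) OR c   [double negation]
= c AND NOT a OR c   [De Morgan]
= c   [absorption]
This depends on c, so it is not a constant.

contingent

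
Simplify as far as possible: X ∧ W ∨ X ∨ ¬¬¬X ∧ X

X

X ∧ W ∨ X ∨ ¬¬¬X ∧ X
= X ∧ W ∨ X ∨ ¬X ∧ X   — double negation
= X ∧ W ∨ X   — complement / identity
= X   — absorption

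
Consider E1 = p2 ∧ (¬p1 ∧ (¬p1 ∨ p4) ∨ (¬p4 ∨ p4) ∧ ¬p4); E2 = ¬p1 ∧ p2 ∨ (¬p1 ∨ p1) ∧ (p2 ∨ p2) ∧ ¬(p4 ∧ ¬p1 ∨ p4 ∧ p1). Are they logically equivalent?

Yes

E1: p2 ∧ (¬p1 ∧ (¬p1 ∨ p4) ∨ (¬p4 ∨ p4) ∧ ¬p4)
    = p2 ∧ (¬p1 ∨ (¬p4 ∨ p4) ∧ ¬p4)   [absorption]
    = p2 ∧ (¬p1 ∨ ¬p4)   [complement / identity]
E2: ¬p1 ∧ p2 ∨ (¬p1 ∨ p1) ∧ (p2 ∨ p2) ∧ ¬(p4 ∧ ¬p1 ∨ p4 ∧ p1)
    = ¬p1 ∧ p2 ∨ (¬p1 ∨ p1) ∧ p2 ∧ ¬(p4 ∧ ¬p1 ∨ p4 ∧ p1)   [idempotence]
    = ¬p1 ∧ p2 ∨ p2 ∧ ¬(p4 ∧ ¬p1 ∨ p4 ∧ p1)   [complement / identity]
    = p2 ∧ (¬p1 ∨ ¬(p4 ∧ ¬p1 ∨ p4 ∧ p1))   [distribution]
    = p2 ∧ (¬p1 ∨ ¬p4)   [distribution]
Both reduce to p2 ∧ (¬p1 ∨ ¬p4), so they are equivalent.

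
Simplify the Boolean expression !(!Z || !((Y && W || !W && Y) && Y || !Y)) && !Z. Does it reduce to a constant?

!(!Z || !((Y && W || !W && Y) && Y || !Y)) && !Z
= !(!Z || !(Y && Y || !Y)) && !Z   [distribution]
= Z && (Y && Y || !Y) && !Z   [De Morgan]
= Z && (Y || !Y) && !Z   [idempotence]
= Z && !Z   [complement / identity]
= false   [complement]

false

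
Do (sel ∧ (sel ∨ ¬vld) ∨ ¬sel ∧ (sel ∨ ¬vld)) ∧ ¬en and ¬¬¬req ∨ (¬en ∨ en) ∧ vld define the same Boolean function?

No

E1: (sel ∧ (sel ∨ ¬vld) ∨ ¬sel ∧ (sel ∨ ¬vld)) ∧ ¬en
    = (sel ∨ ¬vld) ∧ ¬en
E2: ¬¬¬req ∨ (¬en ∨ en) ∧ vld
    = ¬¬¬req ∨ vld
    = ¬req ∨ vld
These differ: at en=1, req=0, sel=0, vld=0, E1 = 0 but E2 = 1.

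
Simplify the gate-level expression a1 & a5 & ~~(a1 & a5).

a1 & a5

a1 & a5 & ~~(a1 & a5)
= a1 & a5 & a1 & a5   — double negation
= a1 & a5   — idempotence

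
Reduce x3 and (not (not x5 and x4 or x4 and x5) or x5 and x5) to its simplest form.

x3 and (not x4 or x5)

x3 and (not (not x5 and x4 or x4 and x5) or x5 and x5)
= x3 and (not x4 or x5 and x5)   — distribution
= x3 and (not x4 or x5)   — idempotence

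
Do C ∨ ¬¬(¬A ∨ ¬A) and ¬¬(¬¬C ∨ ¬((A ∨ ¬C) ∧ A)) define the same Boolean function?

Yes

E1: C ∨ ¬¬(¬A ∨ ¬A)
    = C ∨ ¬(A ∧ A)
    = C ∨ ¬A
E2: ¬¬(¬¬C ∨ ¬((A ∨ ¬C) ∧ A))
    = ¬¬(C ∨ ¬((A ∨ ¬C) ∧ A))
    = ¬¬(C ∨ ¬A)
    = C ∨ ¬A
Both reduce to C ∨ ¬A, so they are equivalent.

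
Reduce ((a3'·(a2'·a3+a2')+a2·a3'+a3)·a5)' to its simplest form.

((a3'·(a2'·a3+a2')+a2·a3'+a3)·a5)'
= ((a3'·a2'+a2·a3'+a3)·a5)'   [absorption]
= ((a3'+a3)·a5)'   [distribution]
= a5'   [complement / identity]

a5'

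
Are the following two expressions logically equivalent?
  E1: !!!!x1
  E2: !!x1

E1: !!!!x1
    = !!x1
    = x1
E2: !!x1
    = x1
Both reduce to x1, so they are equivalent.

Yes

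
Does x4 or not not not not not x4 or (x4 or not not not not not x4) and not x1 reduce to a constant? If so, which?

x4 or not not not not not x4 or (x4 or not not not not not x4) and not x1
= x4 or not not not not not x4
= x4 or not not not x4
= x4 or not x4
= True

yes, True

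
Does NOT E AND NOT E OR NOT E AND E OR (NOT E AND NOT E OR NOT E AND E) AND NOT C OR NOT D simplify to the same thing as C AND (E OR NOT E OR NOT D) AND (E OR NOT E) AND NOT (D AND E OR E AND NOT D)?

E1: NOT E AND NOT E OR NOT E AND E OR (NOT E AND NOT E OR NOT E AND E) AND NOT C OR NOT D
    = NOT E AND NOT E OR NOT E AND E OR NOT D   (absorption)
    = NOT E OR NOT D   (distribution)
E2: C AND (E OR NOT E OR NOT D) AND (E OR NOT E) AND NOT (D AND E OR E AND NOT D)
    = C AND (E OR NOT E) AND NOT (D AND E OR E AND NOT D)   (absorption)
    = C AND (E OR NOT E) AND NOT E   (distribution)
    = C AND NOT E   (complement / identity)
These differ: at C=0, D=0, E=1, E1 = 1 but E2 = 0.

No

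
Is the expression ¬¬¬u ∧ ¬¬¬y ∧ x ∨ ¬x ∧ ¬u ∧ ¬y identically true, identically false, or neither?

¬¬¬u ∧ ¬¬¬y ∧ x ∨ ¬x ∧ ¬u ∧ ¬y
= ¬u ∧ ¬¬¬y ∧ x ∨ ¬x ∧ ¬u ∧ ¬y   — double negation
= ¬u ∧ ¬y ∧ x ∨ ¬x ∧ ¬u ∧ ¬y   — double negation
= ¬u ∧ ¬y   — distribution
This depends on u, y, so it is not a constant.

neither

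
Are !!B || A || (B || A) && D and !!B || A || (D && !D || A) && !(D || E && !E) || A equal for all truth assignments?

E1: !!B || A || (B || A) && D
    = B || A || (B || A) && D   — double negation
    = B || A   — absorption
E2: !!B || A || (D && !D || A) && !(D || E && !E) || A
    = !!B || A || A && !(D || E && !E) || A   — complement / identity
    = !!B || A || A && !D || A   — complement / identity
    = !!B || A || A   — absorption
    = !!B || A   — idempotence
    = B || A   — double negation
Both reduce to B || A, so they are equivalent.

Yes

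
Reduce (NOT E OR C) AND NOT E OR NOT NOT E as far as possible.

TRUE

(NOT E OR C) AND NOT E OR NOT NOT E
= NOT E OR NOT NOT E   — absorption
= NOT E OR E   — double negation
= TRUE   — complement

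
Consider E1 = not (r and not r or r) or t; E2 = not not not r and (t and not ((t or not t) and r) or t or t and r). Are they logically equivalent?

E1: not (r and not r or r) or t
    = not r or t   — complement / identity
E2: not not not r and (t and not ((t or not t) and r) or t or t and r)
    = not not not r and (t and not ((t or not t) and r) or t)   — absorption
    = not not not r and (t and not r or t)   — complement / identity
    = not not not r and t   — absorption
    = not r and t   — double negation
These differ: at r=0, t=0, E1 = 1 but E2 = 0.

No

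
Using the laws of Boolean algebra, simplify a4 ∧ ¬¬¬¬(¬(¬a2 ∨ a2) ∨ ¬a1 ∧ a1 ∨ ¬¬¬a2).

a4 ∧ ¬a2

a4 ∧ ¬¬¬¬(¬(¬a2 ∨ a2) ∨ ¬a1 ∧ a1 ∨ ¬¬¬a2)
= a4 ∧ ¬¬¬¬(¬(¬a2 ∨ a2) ∨ ¬¬¬a2)   [complement / identity]
= a4 ∧ ¬¬(¬(¬a2 ∨ a2) ∨ ¬¬¬a2)   [double negation]
= a4 ∧ ¬¬(¬(¬a2 ∨ a2) ∨ ¬a2)   [double negation]
= a4 ∧ ¬((¬a2 ∨ a2) ∧ a2)   [De Morgan]
= a4 ∧ ¬a2   [complement / identity]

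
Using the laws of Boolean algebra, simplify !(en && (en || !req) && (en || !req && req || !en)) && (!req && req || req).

!(en && (en || !req) && (en || !req && req || !en)) && (!req && req || req)
= !(en && (en || !req) && (en || !en)) && (!req && req || req)   (complement / identity)
= !(en && (en || !req) && (en || !en)) && req   (complement / identity)
= !(en && (en || !req)) && req   (complement / identity)
= !en && req   (absorption)

!en && req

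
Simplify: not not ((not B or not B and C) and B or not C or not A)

not C or not A

not not ((not B or not B and C) and B or not C or not A)
= (not B or not B and C) and B or not C or not A
= not B and B or not C or not A
= not C or not A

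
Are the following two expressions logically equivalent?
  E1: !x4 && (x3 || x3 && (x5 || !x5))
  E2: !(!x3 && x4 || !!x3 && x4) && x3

Yes

E1: !x4 && (x3 || x3 && (x5 || !x5))
    = !x4 && (x3 || x3)
    = !x4 && x3
E2: !(!x3 && x4 || !!x3 && x4) && x3
    = !(!x3 && x4 || x3 && x4) && x3
    = !x4 && x3
Both reduce to !x4 && x3, so they are equivalent.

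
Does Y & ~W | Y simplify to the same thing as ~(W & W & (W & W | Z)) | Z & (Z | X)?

E1: Y & ~W | Y
    = Y   (absorption)
E2: ~(W & W & (W & W | Z)) | Z & (Z | X)
    = ~(W & W & (W & W | Z)) | Z   (absorption)
    = ~(W & W) | Z   (absorption)
    = ~W | Z   (idempotence)
These differ: at W=0, X=0, Y=0, Z=0, E1 = 0 but E2 = 1.

No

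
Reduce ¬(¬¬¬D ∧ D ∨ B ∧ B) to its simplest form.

¬B

¬(¬¬¬D ∧ D ∨ B ∧ B)
= ¬(¬¬¬D ∧ D ∨ B)   [idempotence]
= ¬(¬D ∧ D ∨ B)   [double negation]
= ¬B   [complement / identity]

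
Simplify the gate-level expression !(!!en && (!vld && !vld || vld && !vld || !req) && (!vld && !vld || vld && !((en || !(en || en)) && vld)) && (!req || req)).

!(!!en && (!vld && !vld || vld && !vld || !req) && (!vld && !vld || vld && !((en || !(en || en)) && vld)) && (!req || req))
= !(!!en && (!vld && !vld || vld && !vld || !req) && (!vld && !vld || vld && !((en || !(en || en)) && vld)))
= !(!!en && (!vld && !vld || vld && !vld || !req) && (!vld && !vld || vld && !((en || !en) && vld)))
= !(!!en && (!vld && !vld || vld && !vld || !req) && (!vld && !vld || vld && !vld))
= !(!!en && (!vld && !vld || vld && !vld))
= !(!!en && !vld)
= !en || vld

!en || vld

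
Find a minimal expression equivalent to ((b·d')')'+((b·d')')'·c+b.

b

((b·d')')'+((b·d')')'·c+b
= ((b·d')')'+b
= b·d'+b
= b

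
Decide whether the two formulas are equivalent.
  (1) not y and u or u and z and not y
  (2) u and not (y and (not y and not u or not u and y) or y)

Yes

E1: not y and u or u and z and not y
    = (u or u and z) and not y   (distribution)
    = u and not y   (absorption)
E2: u and not (y and (not y and not u or not u and y) or y)
    = u and not (y and not u or y)   (distribution)
    = u and not y   (absorption)
Both reduce to u and not y, so they are equivalent.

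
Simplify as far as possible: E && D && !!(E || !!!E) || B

E && D || B

E && D && !!(E || !!!E) || B
= E && D && !!(E || !E) || B   [double negation]
= E && D && (E || !E) || B   [double negation]
= E && D || B   [complement / identity]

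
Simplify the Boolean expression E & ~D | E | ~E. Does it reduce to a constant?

E & ~D | E | ~E
= E | ~E   [absorption]
= 1   [complement]

1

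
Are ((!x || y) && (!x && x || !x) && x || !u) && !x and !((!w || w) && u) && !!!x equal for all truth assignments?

E1: ((!x || y) && (!x && x || !x) && x || !u) && !x
    = ((!x || y) && !x && x || !u) && !x   (complement / identity)
    = (!x && x || !u) && !x   (absorption)
    = !u && !x   (complement / identity)
E2: !((!w || w) && u) && !!!x
    = !((!w || w) && u) && !x   (double negation)
    = !u && !x   (complement / identity)
Both reduce to !u && !x, so they are equivalent.

Yes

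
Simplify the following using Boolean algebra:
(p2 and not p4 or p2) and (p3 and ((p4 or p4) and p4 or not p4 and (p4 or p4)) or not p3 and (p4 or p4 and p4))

p2 and p4

(p2 and not p4 or p2) and (p3 and ((p4 or p4) and p4 or not p4 and (p4 or p4)) or not p3 and (p4 or p4 and p4))
= (p2 and not p4 or p2) and (p3 and ((p4 or p4) and p4 or not p4 and (p4 or p4)) or not p3 and (p4 or p4))   [idempotence]
= (p2 and not p4 or p2) and (p3 and (p4 or p4) or not p3 and (p4 or p4))   [distribution]
= (p2 and not p4 or p2) and (p4 or p4)   [distribution]
= (p2 and not p4 or p2) and p4   [idempotence]
= p2 and p4   [absorption]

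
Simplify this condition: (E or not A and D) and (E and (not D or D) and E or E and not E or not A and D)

(E or not A and D) and (E and (not D or D) and E or E and not E or not A and D)
= (E or not A and D) and (E and E or E and not E or not A and D)   [complement / identity]
= (E or not A and D) and (E or not A and D)   [distribution]
= E or not A and D   [idempotence]

E or not A and D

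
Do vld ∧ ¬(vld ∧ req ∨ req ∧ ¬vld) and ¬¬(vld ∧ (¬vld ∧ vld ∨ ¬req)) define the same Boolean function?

E1: vld ∧ ¬(vld ∧ req ∨ req ∧ ¬vld)
    = vld ∧ ¬req
E2: ¬¬(vld ∧ (¬vld ∧ vld ∨ ¬req))
    = ¬¬(vld ∧ ¬req)
    = vld ∧ ¬req
Both reduce to vld ∧ ¬req, so they are equivalent.

Yes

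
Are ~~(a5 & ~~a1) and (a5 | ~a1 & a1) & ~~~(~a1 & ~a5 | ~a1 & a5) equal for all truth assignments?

Yes

E1: ~~(a5 & ~~a1)
    = a5 & ~~a1   [double negation]
    = a5 & a1   [double negation]
E2: (a5 | ~a1 & a1) & ~~~(~a1 & ~a5 | ~a1 & a5)
    = (a5 | ~a1 & a1) & ~~~~a1   [distribution]
    = a5 & ~~~~a1   [complement / identity]
    = a5 & ~~a1   [double negation]
    = a5 & a1   [double negation]
Both reduce to a5 & a1, so they are equivalent.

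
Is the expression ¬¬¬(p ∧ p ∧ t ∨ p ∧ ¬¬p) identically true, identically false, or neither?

neither

¬¬¬(p ∧ p ∧ t ∨ p ∧ ¬¬p)
= ¬¬¬(p ∧ p ∧ t ∨ p ∧ p)
= ¬¬¬(p ∧ p)
= ¬(p ∧ p)
= ¬p
This depends on p, so it is not a constant.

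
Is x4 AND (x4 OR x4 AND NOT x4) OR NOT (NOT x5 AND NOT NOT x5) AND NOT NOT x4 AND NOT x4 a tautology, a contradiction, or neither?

x4 AND (x4 OR x4 AND NOT x4) OR NOT (NOT x5 AND NOT NOT x5) AND NOT NOT x4 AND NOT x4
= x4 AND (x4 OR x4 AND NOT x4) OR NOT (NOT x5 AND NOT NOT x5) AND x4 AND NOT x4
= x4 AND (x4 OR x4 AND NOT x4) OR (x5 OR NOT x5) AND x4 AND NOT x4
= x4 AND x4 OR (x5 OR NOT x5) AND x4 AND NOT x4
= x4 AND x4 OR x4 AND NOT x4
= x4
This depends on x4, so it is not a constant.

neither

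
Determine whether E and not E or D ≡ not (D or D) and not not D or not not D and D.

Yes

E1: E and not E or D
    = D   — complement / identity
E2: not (D or D) and not not D or not not D and D
    = not D and not not D or not not D and D   — idempotence
    = not not D   — distribution
    = D   — double negation
Both reduce to D, so they are equivalent.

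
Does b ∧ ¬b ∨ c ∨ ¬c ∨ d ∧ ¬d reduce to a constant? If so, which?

yes, True

b ∧ ¬b ∨ c ∨ ¬c ∨ d ∧ ¬d
= b ∧ ¬b ∨ c ∨ ¬c
= c ∨ ¬c
= True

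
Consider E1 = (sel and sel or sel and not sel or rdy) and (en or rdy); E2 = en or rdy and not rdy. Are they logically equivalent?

E1: (sel and sel or sel and not sel or rdy) and (en or rdy)
    = (sel or rdy) and (en or rdy)   [distribution]
    = sel and en or rdy   [distribution]
E2: en or rdy and not rdy
    = en   [complement / identity]
These differ: at en=1, rdy=0, sel=0, E1 = 0 but E2 = 1.

No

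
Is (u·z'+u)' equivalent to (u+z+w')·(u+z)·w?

No

E1: (u·z'+u)'
    = u'   [absorption]
E2: (u+z+w')·(u+z)·w
    = (u+z)·w   [absorption]
These differ: at u=0, w=0, z=0, E1 = 1 but E2 = 0.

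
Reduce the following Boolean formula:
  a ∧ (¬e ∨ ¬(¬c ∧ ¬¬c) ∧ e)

a ∧ (¬e ∨ ¬(¬c ∧ ¬¬c) ∧ e)
= a ∧ (¬e ∨ (c ∨ ¬c) ∧ e)   (De Morgan)
= a ∧ (¬e ∨ e)   (complement / identity)
= a   (complement / identity)

a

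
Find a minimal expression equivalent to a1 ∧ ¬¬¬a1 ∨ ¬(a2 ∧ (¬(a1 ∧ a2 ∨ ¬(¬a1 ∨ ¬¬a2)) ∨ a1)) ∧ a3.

a1 ∧ ¬¬¬a1 ∨ ¬(a2 ∧ (¬(a1 ∧ a2 ∨ ¬(¬a1 ∨ ¬¬a2)) ∨ a1)) ∧ a3
= a1 ∧ ¬a1 ∨ ¬(a2 ∧ (¬(a1 ∧ a2 ∨ ¬(¬a1 ∨ ¬¬a2)) ∨ a1)) ∧ a3
= ¬(a2 ∧ (¬(a1 ∧ a2 ∨ ¬(¬a1 ∨ ¬¬a2)) ∨ a1)) ∧ a3
= ¬(a2 ∧ (¬(a1 ∧ a2 ∨ a1 ∧ ¬a2) ∨ a1)) ∧ a3
= ¬(a2 ∧ (¬a1 ∨ a1)) ∧ a3
= ¬a2 ∧ a3

¬a2 ∧ a3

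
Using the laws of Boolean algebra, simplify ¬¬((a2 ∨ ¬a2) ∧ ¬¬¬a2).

¬a2

¬¬((a2 ∨ ¬a2) ∧ ¬¬¬a2)
= ¬¬¬¬¬a2   (complement / identity)
= ¬¬¬a2   (double negation)
= ¬a2   (double negation)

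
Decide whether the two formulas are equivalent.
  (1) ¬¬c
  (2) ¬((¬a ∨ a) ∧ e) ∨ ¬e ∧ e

No

E1: ¬¬c
    = c   (double negation)
E2: ¬((¬a ∨ a) ∧ e) ∨ ¬e ∧ e
    = ¬e ∨ ¬e ∧ e   (complement / identity)
    = ¬e   (complement / identity)
These differ: at a=0, c=0, e=0, E1 = 0 but E2 = 1.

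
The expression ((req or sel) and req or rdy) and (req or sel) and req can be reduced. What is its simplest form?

req

((req or sel) and req or rdy) and (req or sel) and req
= (req or sel) and req
= req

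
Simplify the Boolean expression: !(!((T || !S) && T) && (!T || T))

T

!(!((T || !S) && T) && (!T || T))
= !(!T && (!T || T))   [absorption]
= !!T   [complement / identity]
= T   [double negation]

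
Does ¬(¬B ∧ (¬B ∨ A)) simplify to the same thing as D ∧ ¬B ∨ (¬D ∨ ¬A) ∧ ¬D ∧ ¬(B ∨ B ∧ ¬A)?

No

E1: ¬(¬B ∧ (¬B ∨ A))
    = ¬¬B   (absorption)
    = B   (double negation)
E2: D ∧ ¬B ∨ (¬D ∨ ¬A) ∧ ¬D ∧ ¬(B ∨ B ∧ ¬A)
    = D ∧ ¬B ∨ ¬D ∧ ¬(B ∨ B ∧ ¬A)   (absorption)
    = D ∧ ¬B ∨ ¬D ∧ ¬B   (absorption)
    = ¬B   (distribution)
These differ: at A=0, B=1, D=1, E1 = 1 but E2 = 0.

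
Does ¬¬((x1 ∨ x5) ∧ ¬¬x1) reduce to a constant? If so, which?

¬¬((x1 ∨ x5) ∧ ¬¬x1)
= ¬¬((x1 ∨ x5) ∧ x1)
= ¬¬x1
= x1
This depends on x1, so it is not a constant.

no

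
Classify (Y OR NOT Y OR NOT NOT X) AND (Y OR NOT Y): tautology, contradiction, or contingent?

tautology

(Y OR NOT Y OR NOT NOT X) AND (Y OR NOT Y)
= (Y OR NOT Y OR X) AND (Y OR NOT Y)   [double negation]
= Y OR NOT Y   [absorption]
= TRUE   [complement]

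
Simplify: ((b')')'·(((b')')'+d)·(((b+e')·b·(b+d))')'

0

((b')')'·(((b')')'+d)·(((b+e')·b·(b+d))')'
= ((b')')'·(((b+e')·b·(b+d))')'   — absorption
= ((b')')'·(b+e')·b·(b+d)   — double negation
= ((b')')'·b·(b+d)   — absorption
= b'·b·(b+d)   — double negation
= b'·b   — absorption
= 0   — complement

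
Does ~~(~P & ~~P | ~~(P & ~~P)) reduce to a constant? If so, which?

no

~~(~P & ~~P | ~~(P & ~~P))
= ~~(~P & ~~P | P & ~~P)
= ~~~~P
= ~~P
= P
This depends on P, so it is not a constant.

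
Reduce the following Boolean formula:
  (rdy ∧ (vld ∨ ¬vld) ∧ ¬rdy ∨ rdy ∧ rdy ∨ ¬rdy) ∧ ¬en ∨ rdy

(rdy ∧ (vld ∨ ¬vld) ∧ ¬rdy ∨ rdy ∧ rdy ∨ ¬rdy) ∧ ¬en ∨ rdy
= (rdy ∧ ¬rdy ∨ rdy ∧ rdy ∨ ¬rdy) ∧ ¬en ∨ rdy
= (rdy ∨ ¬rdy) ∧ ¬en ∨ rdy
= ¬en ∨ rdy

¬en ∨ rdy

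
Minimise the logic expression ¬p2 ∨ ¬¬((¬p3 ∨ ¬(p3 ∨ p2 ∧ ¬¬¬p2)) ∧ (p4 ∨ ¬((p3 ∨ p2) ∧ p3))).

¬p2 ∨ ¬¬((¬p3 ∨ ¬(p3 ∨ p2 ∧ ¬¬¬p2)) ∧ (p4 ∨ ¬((p3 ∨ p2) ∧ p3)))
= ¬p2 ∨ ¬¬((¬p3 ∨ ¬(p3 ∨ p2 ∧ ¬¬¬p2)) ∧ (p4 ∨ ¬p3))   [absorption]
= ¬p2 ∨ ¬¬((¬p3 ∨ ¬(p3 ∨ p2 ∧ ¬p2)) ∧ (p4 ∨ ¬p3))   [double negation]
= ¬p2 ∨ ¬¬((¬p3 ∨ ¬p3) ∧ (p4 ∨ ¬p3))   [complement / identity]
= ¬p2 ∨ ¬¬(¬p3 ∧ p4 ∨ ¬p3)   [distribution]
= ¬p2 ∨ ¬p3 ∧ p4 ∨ ¬p3   [double negation]
= ¬p2 ∨ ¬p3   [absorption]

¬p2 ∨ ¬p3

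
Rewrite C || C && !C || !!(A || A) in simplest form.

C || A

C || C && !C || !!(A || A)
= C || !!(A || A)
= C || A || A
= C || A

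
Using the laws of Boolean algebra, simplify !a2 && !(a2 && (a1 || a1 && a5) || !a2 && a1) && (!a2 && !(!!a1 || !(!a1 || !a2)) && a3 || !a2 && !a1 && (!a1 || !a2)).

!a2 && !a1

!a2 && !(a2 && (a1 || a1 && a5) || !a2 && a1) && (!a2 && !(!!a1 || !(!a1 || !a2)) && a3 || !a2 && !a1 && (!a1 || !a2))
= !a2 && !(a2 && (a1 || a1 && a5) || !a2 && a1) && (!a2 && !a1 && (!a1 || !a2) && a3 || !a2 && !a1 && (!a1 || !a2))   [De Morgan]
= !a2 && !(a2 && (a1 || a1 && a5) || !a2 && a1) && !a2 && !a1 && (!a1 || !a2)   [absorption]
= !a2 && !(a2 && a1 || !a2 && a1) && !a2 && !a1 && (!a1 || !a2)   [absorption]
= !a2 && !(a2 && a1 || !a2 && a1) && !a2 && !a1   [absorption]
= !a2 && !a1 && !a2 && !a1   [distribution]
= !a2 && !a1   [idempotence]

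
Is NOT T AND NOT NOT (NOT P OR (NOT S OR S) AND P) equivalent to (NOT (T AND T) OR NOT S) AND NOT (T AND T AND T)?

Yes

E1: NOT T AND NOT NOT (NOT P OR (NOT S OR S) AND P)
    = NOT T AND NOT NOT (NOT P OR P)   [complement / identity]
    = NOT T AND (NOT P OR P)   [double negation]
    = NOT T   [complement / identity]
E2: (NOT (T AND T) OR NOT S) AND NOT (T AND T AND T)
    = (NOT (T AND T) OR NOT S) AND NOT (T AND T)   [idempotence]
    = NOT (T AND T)   [absorption]
    = NOT T   [idempotence]
Both reduce to NOT T, so they are equivalent.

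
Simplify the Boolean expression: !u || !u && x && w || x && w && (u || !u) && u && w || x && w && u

!u || x && w

!u || !u && x && w || x && w && (u || !u) && u && w || x && w && u
= !u || !u && x && w || x && w && u && w || x && w && u   — complement / identity
= !u || !u && x && w || x && w && u   — absorption
= !u || x && w   — distribution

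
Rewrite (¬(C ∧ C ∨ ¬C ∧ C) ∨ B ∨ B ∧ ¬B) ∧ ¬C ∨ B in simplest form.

¬C ∨ B

(¬(C ∧ C ∨ ¬C ∧ C) ∨ B ∨ B ∧ ¬B) ∧ ¬C ∨ B
= (¬(C ∧ C ∨ ¬C ∧ C) ∨ B) ∧ ¬C ∨ B   — complement / identity
= (¬C ∨ B) ∧ ¬C ∨ B   — distribution
= ¬C ∨ B   — absorption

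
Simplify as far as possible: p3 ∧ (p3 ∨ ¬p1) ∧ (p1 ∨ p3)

p3

p3 ∧ (p3 ∨ ¬p1) ∧ (p1 ∨ p3)
= p3 ∧ (p3 ∨ ¬p1 ∧ p1)
= p3 ∧ p3
= p3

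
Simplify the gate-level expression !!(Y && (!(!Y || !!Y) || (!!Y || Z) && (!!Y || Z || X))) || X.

Y || X

!!(Y && (!(!Y || !!Y) || (!!Y || Z) && (!!Y || Z || X))) || X
= !!(Y && (Y && !Y || (!!Y || Z) && (!!Y || Z || X))) || X
= !!(Y && (Y && !Y || !!Y || Z)) || X
= !!(Y && (!!Y || Z)) || X
= Y && (!!Y || Z) || X
= Y && (Y || Z) || X
= Y || X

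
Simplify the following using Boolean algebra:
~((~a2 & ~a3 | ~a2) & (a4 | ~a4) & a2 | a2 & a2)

~((~a2 & ~a3 | ~a2) & (a4 | ~a4) & a2 | a2 & a2)
= ~((~a2 & ~a3 | ~a2) & a2 | a2 & a2)   — complement / identity
= ~(~a2 & a2 | a2 & a2)   — absorption
= ~a2   — distribution

~a2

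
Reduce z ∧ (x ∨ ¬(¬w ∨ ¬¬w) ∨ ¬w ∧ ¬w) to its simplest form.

z ∧ (x ∨ ¬w)

z ∧ (x ∨ ¬(¬w ∨ ¬¬w) ∨ ¬w ∧ ¬w)
= z ∧ (x ∨ w ∧ ¬w ∨ ¬w ∧ ¬w)
= z ∧ (x ∨ ¬w)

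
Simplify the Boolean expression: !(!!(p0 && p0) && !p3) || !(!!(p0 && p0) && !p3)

!(!!(p0 && p0) && !p3) || !(!!(p0 && p0) && !p3)
= !(!!(p0 && p0) && !p3)   (idempotence)
= !(!!p0 && !p3)   (idempotence)
= !p0 || p3   (De Morgan)

!p0 || p3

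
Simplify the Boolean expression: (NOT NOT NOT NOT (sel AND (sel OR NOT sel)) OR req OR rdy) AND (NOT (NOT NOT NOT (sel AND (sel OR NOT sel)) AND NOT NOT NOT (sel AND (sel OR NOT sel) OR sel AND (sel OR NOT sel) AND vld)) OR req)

(NOT NOT NOT NOT (sel AND (sel OR NOT sel)) OR req OR rdy) AND (NOT (NOT NOT NOT (sel AND (sel OR NOT sel)) AND NOT NOT NOT (sel AND (sel OR NOT sel) OR sel AND (sel OR NOT sel) AND vld)) OR req)
= (NOT NOT NOT NOT (sel AND (sel OR NOT sel)) OR req OR rdy) AND (NOT (NOT NOT NOT (sel AND (sel OR NOT sel)) AND NOT NOT NOT (sel AND (sel OR NOT sel))) OR req)   [absorption]
= (NOT NOT NOT NOT (sel AND (sel OR NOT sel)) OR req OR rdy) AND (NOT NOT NOT NOT (sel AND (sel OR NOT sel)) OR req)   [idempotence]
= NOT NOT NOT NOT (sel AND (sel OR NOT sel)) OR req   [absorption]
= NOT NOT (sel AND (sel OR NOT sel)) OR req   [double negation]
= NOT NOT sel OR req   [complement / identity]
= sel OR req   [double negation]

sel OR req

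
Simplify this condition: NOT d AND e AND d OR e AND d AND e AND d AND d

e AND d

NOT d AND e AND d OR e AND d AND e AND d AND d
= NOT d AND e AND d OR e AND d AND d   — idempotence
= e AND d   — distribution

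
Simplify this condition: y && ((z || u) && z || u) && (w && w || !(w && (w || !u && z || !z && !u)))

y && (z || u)

y && ((z || u) && z || u) && (w && w || !(w && (w || !u && z || !z && !u)))
= y && ((z || u) && z || u) && (w && w || !(w && (w || !u)))   (distribution)
= y && ((z || u) && z || u) && (w || !(w && (w || !u)))   (idempotence)
= y && ((z || u) && z || u) && (w || !w)   (absorption)
= y && ((z || u) && z || u)   (complement / identity)
= y && (z || u)   (absorption)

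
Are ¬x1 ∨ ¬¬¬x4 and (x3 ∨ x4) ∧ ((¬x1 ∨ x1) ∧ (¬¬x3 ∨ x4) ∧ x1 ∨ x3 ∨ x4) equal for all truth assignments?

No

E1: ¬x1 ∨ ¬¬¬x4
    = ¬x1 ∨ ¬x4   (double negation)
E2: (x3 ∨ x4) ∧ ((¬x1 ∨ x1) ∧ (¬¬x3 ∨ x4) ∧ x1 ∨ x3 ∨ x4)
    = (x3 ∨ x4) ∧ ((¬x1 ∨ x1) ∧ (x3 ∨ x4) ∧ x1 ∨ x3 ∨ x4)   (double negation)
    = (x3 ∨ x4) ∧ ((x3 ∨ x4) ∧ x1 ∨ x3 ∨ x4)   (complement / identity)
    = (x3 ∨ x4) ∧ (x3 ∨ x4)   (absorption)
    = x3 ∨ x4   (idempotence)
These differ: at x1=0, x3=0, x4=0, E1 = 1 but E2 = 0.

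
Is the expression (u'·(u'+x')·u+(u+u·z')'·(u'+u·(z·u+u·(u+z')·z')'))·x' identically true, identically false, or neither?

neither

(u'·(u'+x')·u+(u+u·z')'·(u'+u·(z·u+u·(u+z')·z')'))·x'
= (u'·(u'+x')·u+(u+u·z')'·(u'+u·(z·u+u·z')'))·x'   (absorption)
= (u'·(u'+x')·u+u'·(u'+u·(z·u+u·z')'))·x'   (absorption)
= (u'·u+u'·(u'+u·(z·u+u·z')'))·x'   (absorption)
= (u'·u+u'·(u'+u·u'))·x'   (distribution)
= (u'·u+u'·u')·x'   (complement / identity)
= u'·x'   (distribution)
This depends on u, x, so it is not a constant.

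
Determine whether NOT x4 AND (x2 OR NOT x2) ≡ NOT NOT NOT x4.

Yes

E1: NOT x4 AND (x2 OR NOT x2)
    = NOT x4   [complement / identity]
E2: NOT NOT NOT x4
    = NOT x4   [double negation]
Both reduce to NOT x4, so they are equivalent.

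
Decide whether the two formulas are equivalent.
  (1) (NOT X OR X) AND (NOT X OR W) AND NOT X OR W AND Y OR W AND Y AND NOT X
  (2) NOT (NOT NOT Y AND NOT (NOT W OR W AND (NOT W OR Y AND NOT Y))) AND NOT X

No

E1: (NOT X OR X) AND (NOT X OR W) AND NOT X OR W AND Y OR W AND Y AND NOT X
    = (NOT X OR X) AND NOT X OR W AND Y OR W AND Y AND NOT X   (absorption)
    = NOT X OR W AND Y OR W AND Y AND NOT X   (complement / identity)
    = NOT X OR W AND Y   (absorption)
E2: NOT (NOT NOT Y AND NOT (NOT W OR W AND (NOT W OR Y AND NOT Y))) AND NOT X
    = NOT (NOT NOT Y AND NOT (NOT W OR W AND NOT W)) AND NOT X   (complement / identity)
    = NOT (NOT NOT Y AND NOT NOT W) AND NOT X   (complement / identity)
    = (NOT Y OR NOT W) AND NOT X   (De Morgan)
These differ: at W=1, X=0, Y=1, E1 = 1 but E2 = 0.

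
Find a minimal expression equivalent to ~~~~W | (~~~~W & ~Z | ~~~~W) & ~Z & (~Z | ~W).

~~~~W | (~~~~W & ~Z | ~~~~W) & ~Z & (~Z | ~W)
= ~~~~W | (~~~~W & ~Z | ~~~~W) & ~Z
= ~~~~W | ~~~~W & ~Z
= ~~~~W
= ~~W
= W

W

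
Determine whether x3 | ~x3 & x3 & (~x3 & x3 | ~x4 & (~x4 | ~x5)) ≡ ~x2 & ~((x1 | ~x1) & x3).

No

E1: x3 | ~x3 & x3 & (~x3 & x3 | ~x4 & (~x4 | ~x5))
    = x3 | ~x3 & x3 & (~x3 & x3 | ~x4)
    = x3 | ~x3 & x3
    = x3
E2: ~x2 & ~((x1 | ~x1) & x3)
    = ~x2 & ~x3
These differ: at x1=0, x2=1, x3=1, x4=0, x5=0, E1 = 1 but E2 = 0.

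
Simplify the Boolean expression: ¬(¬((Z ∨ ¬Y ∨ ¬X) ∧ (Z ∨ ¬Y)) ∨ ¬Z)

¬(¬((Z ∨ ¬Y ∨ ¬X) ∧ (Z ∨ ¬Y)) ∨ ¬Z)
= ¬(¬(Z ∨ ¬Y) ∨ ¬Z)   — absorption
= (Z ∨ ¬Y) ∧ Z   — De Morgan
= Z   — absorption

Z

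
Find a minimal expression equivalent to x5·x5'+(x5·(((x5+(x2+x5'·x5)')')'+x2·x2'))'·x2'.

x5·x5'+(x5·(((x5+(x2+x5'·x5)')')'+x2·x2'))'·x2'
= x5·x5'+(x5·((x5+(x2+x5'·x5)')')')'·x2'   (complement / identity)
= x5·x5'+(x5·((x5+x2')')')'·x2'   (complement / identity)
= x5·x5'+(x5·(x5+x2'))'·x2'   (double negation)
= (x5·(x5+x2'))'·x2'   (complement / identity)
= x5'·x2'   (absorption)

x5'·x2'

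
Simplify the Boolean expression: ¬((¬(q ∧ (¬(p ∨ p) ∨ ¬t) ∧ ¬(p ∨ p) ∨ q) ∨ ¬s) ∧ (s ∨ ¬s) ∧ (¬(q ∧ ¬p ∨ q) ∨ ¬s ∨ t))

¬((¬(q ∧ (¬(p ∨ p) ∨ ¬t) ∧ ¬(p ∨ p) ∨ q) ∨ ¬s) ∧ (s ∨ ¬s) ∧ (¬(q ∧ ¬p ∨ q) ∨ ¬s ∨ t))
= ¬((¬(q ∧ ¬(p ∨ p) ∨ q) ∨ ¬s) ∧ (s ∨ ¬s) ∧ (¬(q ∧ ¬p ∨ q) ∨ ¬s ∨ t))
= ¬((¬(q ∧ ¬(p ∨ p) ∨ q) ∨ ¬s) ∧ (¬(q ∧ ¬p ∨ q) ∨ ¬s ∨ t))
= ¬((¬(q ∧ ¬p ∨ q) ∨ ¬s) ∧ (¬(q ∧ ¬p ∨ q) ∨ ¬s ∨ t))
= ¬(¬(q ∧ ¬p ∨ q) ∨ ¬s)
= ¬(¬q ∨ ¬s)
= q ∧ s

q ∧ s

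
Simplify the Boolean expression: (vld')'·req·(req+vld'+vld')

vld·req

(vld')'·req·(req+vld'+vld')
= vld·req·(req+vld'+vld')   [double negation]
= vld·req·(req+vld')   [idempotence]
= vld·req   [absorption]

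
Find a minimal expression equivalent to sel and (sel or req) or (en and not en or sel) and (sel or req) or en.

sel or en

sel and (sel or req) or (en and not en or sel) and (sel or req) or en
= sel and (sel or req) or sel and (sel or req) or en
= sel and (sel or req) or en
= sel or en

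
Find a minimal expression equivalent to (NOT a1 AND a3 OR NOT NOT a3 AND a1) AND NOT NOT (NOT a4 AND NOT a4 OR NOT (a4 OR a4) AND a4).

(NOT a1 AND a3 OR NOT NOT a3 AND a1) AND NOT NOT (NOT a4 AND NOT a4 OR NOT (a4 OR a4) AND a4)
= (NOT a1 AND a3 OR a3 AND a1) AND NOT NOT (NOT a4 AND NOT a4 OR NOT (a4 OR a4) AND a4)   — double negation
= (NOT a1 AND a3 OR a3 AND a1) AND NOT NOT (NOT a4 AND NOT a4 OR NOT a4 AND a4)   — idempotence
= a3 AND NOT NOT (NOT a4 AND NOT a4 OR NOT a4 AND a4)   — distribution
= a3 AND (NOT a4 AND NOT a4 OR NOT a4 AND a4)   — double negation
= a3 AND NOT a4   — distribution

a3 AND NOT a4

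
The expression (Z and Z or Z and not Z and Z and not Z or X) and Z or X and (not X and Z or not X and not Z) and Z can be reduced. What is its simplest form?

Z

(Z and Z or Z and not Z and Z and not Z or X) and Z or X and (not X and Z or not X and not Z) and Z
= (Z and Z or Z and not Z or X) and Z or X and (not X and Z or not X and not Z) and Z   — idempotence
= (Z and Z or Z and not Z or X) and Z or X and not X and Z   — distribution
= Z and (Z and Z or Z and not Z or X or X and not X)   — distribution
= Z and (Z or X or X and not X)   — distribution
= Z and (Z or X)   — complement / identity
= Z   — absorption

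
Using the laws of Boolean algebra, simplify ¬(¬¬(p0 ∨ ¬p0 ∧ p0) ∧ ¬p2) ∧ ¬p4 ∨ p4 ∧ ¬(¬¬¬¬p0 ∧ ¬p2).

¬(¬¬(p0 ∨ ¬p0 ∧ p0) ∧ ¬p2) ∧ ¬p4 ∨ p4 ∧ ¬(¬¬¬¬p0 ∧ ¬p2)
= ¬(¬¬p0 ∧ ¬p2) ∧ ¬p4 ∨ p4 ∧ ¬(¬¬¬¬p0 ∧ ¬p2)   [complement / identity]
= ¬(¬¬p0 ∧ ¬p2) ∧ ¬p4 ∨ p4 ∧ ¬(¬¬p0 ∧ ¬p2)   [double negation]
= ¬(¬¬p0 ∧ ¬p2)   [distribution]
= ¬p0 ∨ p2   [De Morgan]

¬p0 ∨ p2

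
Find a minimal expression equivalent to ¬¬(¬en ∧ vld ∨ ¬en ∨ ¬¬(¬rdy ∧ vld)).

¬¬(¬en ∧ vld ∨ ¬en ∨ ¬¬(¬rdy ∧ vld))
= ¬en ∧ vld ∨ ¬en ∨ ¬¬(¬rdy ∧ vld)   — double negation
= ¬en ∧ vld ∨ ¬en ∨ ¬rdy ∧ vld   — double negation
= ¬en ∨ ¬rdy ∧ vld   — absorption

¬en ∨ ¬rdy ∧ vld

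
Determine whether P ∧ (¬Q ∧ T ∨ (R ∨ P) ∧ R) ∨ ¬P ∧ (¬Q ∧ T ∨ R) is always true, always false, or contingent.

P ∧ (¬Q ∧ T ∨ (R ∨ P) ∧ R) ∨ ¬P ∧ (¬Q ∧ T ∨ R)
= P ∧ (¬Q ∧ T ∨ R) ∨ ¬P ∧ (¬Q ∧ T ∨ R)   — absorption
= ¬Q ∧ T ∨ R   — distribution
This depends on Q, R, T, so it is not a constant.

contingent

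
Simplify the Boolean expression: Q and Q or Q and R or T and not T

Q

Q and Q or Q and R or T and not T
= Q and Q or Q and R   — complement / identity
= Q and (Q or R)   — distribution
= Q   — absorption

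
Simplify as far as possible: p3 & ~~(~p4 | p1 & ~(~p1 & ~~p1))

p3 & (~p4 | p1)

p3 & ~~(~p4 | p1 & ~(~p1 & ~~p1))
= p3 & (~p4 | p1 & ~(~p1 & ~~p1))   — double negation
= p3 & (~p4 | p1 & (p1 | ~p1))   — De Morgan
= p3 & (~p4 | p1)   — complement / identity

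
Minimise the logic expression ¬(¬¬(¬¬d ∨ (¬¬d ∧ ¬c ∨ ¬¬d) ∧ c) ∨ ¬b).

¬(¬¬(¬¬d ∨ (¬¬d ∧ ¬c ∨ ¬¬d) ∧ c) ∨ ¬b)
= ¬(¬¬d ∨ (¬¬d ∧ ¬c ∨ ¬¬d) ∧ c) ∧ b   — De Morgan
= ¬(¬¬d ∨ ¬¬d ∧ c) ∧ b   — absorption
= ¬¬¬d ∧ b   — absorption
= ¬d ∧ b   — double negation

¬d ∧ b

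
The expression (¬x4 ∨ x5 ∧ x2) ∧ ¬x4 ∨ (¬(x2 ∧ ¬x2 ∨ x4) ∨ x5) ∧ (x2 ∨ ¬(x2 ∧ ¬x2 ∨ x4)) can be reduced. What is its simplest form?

¬x4 ∨ x5 ∧ x2

(¬x4 ∨ x5 ∧ x2) ∧ ¬x4 ∨ (¬(x2 ∧ ¬x2 ∨ x4) ∨ x5) ∧ (x2 ∨ ¬(x2 ∧ ¬x2 ∨ x4))
= (¬x4 ∨ x5 ∧ x2) ∧ ¬x4 ∨ ¬(x2 ∧ ¬x2 ∨ x4) ∨ x5 ∧ x2   (distribution)
= (¬x4 ∨ x5 ∧ x2) ∧ ¬x4 ∨ ¬x4 ∨ x5 ∧ x2   (complement / identity)
= ¬x4 ∨ x5 ∧ x2   (absorption)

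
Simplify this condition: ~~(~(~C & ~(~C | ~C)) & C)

~~(~(~C & ~(~C | ~C)) & C)
= ~~((C | ~C | ~C) & C)
= ~~((C | ~C) & C)
= ~~C
= C

C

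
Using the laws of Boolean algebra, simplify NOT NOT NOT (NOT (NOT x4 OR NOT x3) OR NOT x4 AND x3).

NOT NOT NOT (NOT (NOT x4 OR NOT x3) OR NOT x4 AND x3)
= NOT NOT NOT (x4 AND x3 OR NOT x4 AND x3)   (De Morgan)
= NOT NOT NOT x3   (distribution)
= NOT x3   (double negation)

NOT x3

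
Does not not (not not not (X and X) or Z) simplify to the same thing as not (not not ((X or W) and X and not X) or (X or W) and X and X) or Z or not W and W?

E1: not not (not not not (X and X) or Z)
    = not not not (X and X) or Z   (double negation)
    = not (X and X) or Z   (double negation)
    = not X or Z   (idempotence)
E2: not (not not ((X or W) and X and not X) or (X or W) and X and X) or Z or not W and W
    = not ((X or W) and X and not X or (X or W) and X and X) or Z or not W and W   (double negation)
    = not ((X or W) and X) or Z or not W and W   (distribution)
    = not X or Z or not W and W   (absorption)
    = not X or Z   (complement / identity)
Both reduce to not X or Z, so they are equivalent.

Yes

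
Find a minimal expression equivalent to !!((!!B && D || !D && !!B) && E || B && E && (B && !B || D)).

!!((!!B && D || !D && !!B) && E || B && E && (B && !B || D))
= !!(!!B && E || B && E && (B && !B || D))   — distribution
= !!B && E || B && E && (B && !B || D)   — double negation
= !!B && E || B && E && D   — complement / identity
= B && E || B && E && D   — double negation
= B && E   — absorption

B && E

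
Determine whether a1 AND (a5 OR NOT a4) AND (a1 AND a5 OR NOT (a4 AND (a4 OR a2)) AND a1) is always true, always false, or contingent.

a1 AND (a5 OR NOT a4) AND (a1 AND a5 OR NOT (a4 AND (a4 OR a2)) AND a1)
= a1 AND (a5 OR NOT a4) AND a1 AND (a5 OR NOT (a4 AND (a4 OR a2)))   [distribution]
= a1 AND (a5 OR NOT a4) AND a1 AND (a5 OR NOT a4)   [absorption]
= a1 AND (a5 OR NOT a4)   [idempotence]
This depends on a1, a4, a5, so it is not a constant.

contingent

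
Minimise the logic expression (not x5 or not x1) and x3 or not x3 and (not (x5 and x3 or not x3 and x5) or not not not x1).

(not x5 or not x1) and x3 or not x3 and (not (x5 and x3 or not x3 and x5) or not not not x1)
= (not x5 or not x1) and x3 or not x3 and (not x5 or not not not x1)   — distribution
= (not x5 or not x1) and x3 or not x3 and (not x5 or not x1)   — double negation
= not x5 or not x1   — distribution

not x5 or not x1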